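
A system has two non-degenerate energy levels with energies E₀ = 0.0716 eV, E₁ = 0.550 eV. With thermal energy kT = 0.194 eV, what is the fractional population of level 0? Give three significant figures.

Eᵢ/kT = 0.36907, 2.8351.
Z = Σ e^(−Eᵢ/kT) = e^(−0.36907) + e^(−2.8351) = 0.69138 + 0.058713 = 0.75009.
P₀ = e^(−E₀/kT) / Z = 0.69138/0.75009 = 0.922.

0.922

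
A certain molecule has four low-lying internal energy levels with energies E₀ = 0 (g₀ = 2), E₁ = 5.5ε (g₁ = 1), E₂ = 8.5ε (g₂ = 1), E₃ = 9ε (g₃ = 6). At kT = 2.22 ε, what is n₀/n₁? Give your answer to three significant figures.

23.8

n₀/n₁ = (g₀/g₁) exp[−(E₀−E₁)/kT] = (2/1) × exp(−(-5.5ε)/(2.22ε)) = (2/1) × exp(2.4775) = 23.8.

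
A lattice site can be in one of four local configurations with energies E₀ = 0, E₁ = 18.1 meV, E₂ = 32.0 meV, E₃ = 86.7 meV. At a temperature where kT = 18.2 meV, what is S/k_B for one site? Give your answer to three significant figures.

0.898

Eᵢ/kT = 0, 0.99451, 1.7582, 4.7637.
Z = Σ e^(−Eᵢ/kT) = e^(−0) + e^(−0.99451) + e^(−1.7582) + e^(−4.7637) = 1.0000 + 0.36990 + 0.17235 + 0.0085340 = 1.5508.
⟨E⟩ = Σ EᵢPᵢ = 8.3507 meV.
S/k_B = ln Z + ⟨E⟩/kT = ln(1.5508) + 8.3507/18.2 = 0.43877 + 0.45883 = 0.898.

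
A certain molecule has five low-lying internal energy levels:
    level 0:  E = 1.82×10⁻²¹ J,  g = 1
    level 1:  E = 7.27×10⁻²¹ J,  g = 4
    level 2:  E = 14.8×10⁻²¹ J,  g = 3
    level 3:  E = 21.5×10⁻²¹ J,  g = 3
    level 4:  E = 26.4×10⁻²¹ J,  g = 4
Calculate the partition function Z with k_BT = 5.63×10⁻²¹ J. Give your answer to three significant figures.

Z = 2.14

Eᵢ/kT = 0.32327, 1.2913, 2.6288, 3.8188, 4.6892.
Z = Σ gᵢe^(−Eᵢ/kT) = 1·e^(−0.32327) + 4·e^(−1.2913) + 3·e^(−2.6288) + 3·e^(−3.8188) + 4·e^(−4.6892) = 0.72378 + 1.0997 + 0.21650 + 0.065862 + 0.036776 = 2.1426.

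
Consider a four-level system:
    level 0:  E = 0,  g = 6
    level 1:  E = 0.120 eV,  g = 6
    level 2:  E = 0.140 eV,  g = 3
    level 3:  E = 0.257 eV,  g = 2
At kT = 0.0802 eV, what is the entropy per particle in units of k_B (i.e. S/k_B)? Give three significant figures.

Eᵢ/kT = 0, 1.4963, 1.7456, 3.2045.
Z = Σ gᵢe^(−Eᵢ/kT) = 6·e^(−0) + 6·e^(−1.4963) + 3·e^(−1.7456) + 2·e^(−3.2045) = 6.0000 + 1.3437 + 0.52362 + 0.081158 = 7.9485.
⟨E⟩ = Σ EᵢPᵢ = 0.032133 eV.
S/k_B = ln Z + ⟨E⟩/kT = ln(7.9485) + 0.032133/0.0802 = 2.0730 + 0.40066 = 2.47.

2.47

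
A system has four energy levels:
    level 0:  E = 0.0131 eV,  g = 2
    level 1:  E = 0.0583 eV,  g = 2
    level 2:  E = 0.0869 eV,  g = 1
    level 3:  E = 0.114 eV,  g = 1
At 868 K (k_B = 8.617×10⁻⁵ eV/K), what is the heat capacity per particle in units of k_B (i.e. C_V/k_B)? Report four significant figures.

k_BT = 8.617×10⁻⁵ × 868 K = 0.0747956 eV.
Eᵢ/kT = 0.175144, 0.779458, 1.16183, 1.52415.
Z = Σ gᵢe^(−Eᵢ/kT) = 2·e^(−0.175144) + 2·e^(−0.779458) + 1·e^(−1.16183) + 1·e^(−1.52415) = 1.67867 + 0.917309 + 0.312913 + 0.217806 = 3.12670.
⟨E⟩ = 0.0407752 eV, ⟨E²⟩ = 0.00275035 eV².
C_V/k_B = (⟨E²⟩ − ⟨E⟩²)/(kT)² = (0.00275035 − 0.00166262)/0.00559438 = 0.1944.

0.1944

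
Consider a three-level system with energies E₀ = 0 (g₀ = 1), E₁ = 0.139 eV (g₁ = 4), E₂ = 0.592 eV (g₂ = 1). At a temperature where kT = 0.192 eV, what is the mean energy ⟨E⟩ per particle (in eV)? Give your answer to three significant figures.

0.0994 eV

Eᵢ/kT = 0, 0.72396, 3.0833.
Z = Σ gᵢe^(−Eᵢ/kT) = 1·e^(−0) + 4·e^(−0.72396) + 1·e^(−3.0833) = 1.0000 + 1.9393 + 0.045808 = 2.9851.
⟨E⟩ = Σ Eᵢ gᵢe^(−Eᵢ/kT) / Z = (0·1.0000 + 0.139·1.9393 + 0.592·0.045808) / 2.9851 = 0.0994 eV.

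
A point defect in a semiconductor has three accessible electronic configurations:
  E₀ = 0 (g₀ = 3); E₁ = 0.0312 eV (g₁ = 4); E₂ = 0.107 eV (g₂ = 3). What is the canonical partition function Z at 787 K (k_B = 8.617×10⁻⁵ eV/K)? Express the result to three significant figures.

k_BT = 8.617×10⁻⁵ × 787 K = 0.067816 eV.
Eᵢ/kT = 0, 0.46007, 1.5778.
Z = Σ gᵢe^(−Eᵢ/kT) = 3·e^(−0) + 4·e^(−0.46007) + 3·e^(−1.5778) = 3.0000 + 2.5250 + 0.61929 = 6.1443.

Z = 6.14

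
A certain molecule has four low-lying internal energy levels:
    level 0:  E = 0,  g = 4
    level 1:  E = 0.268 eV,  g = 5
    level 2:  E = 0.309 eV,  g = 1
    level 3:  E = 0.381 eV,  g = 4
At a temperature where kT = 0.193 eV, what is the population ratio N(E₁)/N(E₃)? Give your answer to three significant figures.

n₁/n₃ = (g₁/g₃) exp[−(E₁−E₃)/kT] = (5/4) × exp(−(-0.113 eV)/(0.193 eV)) = (5/4) × exp(0.58549) = 2.24.

2.24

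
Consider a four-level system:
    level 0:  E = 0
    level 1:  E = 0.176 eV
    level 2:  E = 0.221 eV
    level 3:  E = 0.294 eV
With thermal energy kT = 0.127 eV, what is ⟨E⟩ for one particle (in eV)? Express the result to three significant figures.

0.0734 eV

Eᵢ/kT = 0, 1.3858, 1.7402, 2.3150.
Z = Σ e^(−Eᵢ/kT) = e^(−0) + e^(−1.3858) + e^(−1.7402) + e^(−2.3150) = 1.0000 + 0.25012 + 0.17549 + 0.098766 = 1.5244.
⟨E⟩ = Σ Eᵢ e^(−Eᵢ/kT) / Z = (0·1.0000 + 0.176·0.25012 + 0.221·0.17549 + 0.294·0.098766) / 1.5244 = 0.0734 eV.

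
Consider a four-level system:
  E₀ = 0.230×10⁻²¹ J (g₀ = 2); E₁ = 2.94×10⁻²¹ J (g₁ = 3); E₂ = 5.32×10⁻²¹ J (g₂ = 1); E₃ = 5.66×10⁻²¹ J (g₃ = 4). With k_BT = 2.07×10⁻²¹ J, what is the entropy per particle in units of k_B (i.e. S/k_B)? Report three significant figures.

1.80

Eᵢ/kT = 0.11111, 1.4203, 2.5700, 2.7343.
Z = Σ gᵢe^(−Eᵢ/kT) = 2·e^(−0.11111) + 3·e^(−1.4203) + 1·e^(−2.5700) + 4·e^(−2.7343) = 1.7897 + 0.72492 + 0.076536 + 0.25976 = 2.8509.
⟨E⟩ = Σ EᵢPᵢ = 1.5505 ×10⁻²¹ J.
S/k_B = ln Z + ⟨E⟩/kT = ln(2.8509) + 1.5505/2.07 = 1.0476 + 0.74903 = 1.80.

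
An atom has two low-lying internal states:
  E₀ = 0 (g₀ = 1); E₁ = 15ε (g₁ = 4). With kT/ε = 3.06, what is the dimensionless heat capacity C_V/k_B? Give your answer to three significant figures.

Eᵢ/kT = 0, 4.9020.
Z = Σ gᵢe^(−Eᵢ/kT) = 1·e^(−0) + 4·e^(−4.9020) = 1.0000 + 0.029727 = 1.0297.
⟨E⟩ = 0.43304 ε, ⟨E²⟩ = 6.4957 ε².
C_V/k_B = (⟨E²⟩ − ⟨E⟩²)/(kT)² = (6.4957 − 0.18752)/9.3636 = 0.674.

0.674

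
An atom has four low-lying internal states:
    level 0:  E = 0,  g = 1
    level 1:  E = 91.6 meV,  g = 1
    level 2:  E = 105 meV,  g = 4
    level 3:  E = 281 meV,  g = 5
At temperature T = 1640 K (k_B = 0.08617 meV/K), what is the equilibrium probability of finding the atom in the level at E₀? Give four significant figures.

k_BT = 0.08617 × 1640 K = 141.319 meV.
Eᵢ/kT = 0, 0.648179, 0.743000, 1.98841.
Z = Σ gᵢe^(−Eᵢ/kT) = 1·e^(−0) + 1·e^(−0.648179) + 4·e^(−0.743000) + 5·e^(−1.98841) = 1.00000 + 0.522997 + 1.90274 + 0.684565 = 4.11030.
P₀ = g₀ e^(−E₀/kT) / Z = 1.00000/4.11030 = 0.2433.

0.2433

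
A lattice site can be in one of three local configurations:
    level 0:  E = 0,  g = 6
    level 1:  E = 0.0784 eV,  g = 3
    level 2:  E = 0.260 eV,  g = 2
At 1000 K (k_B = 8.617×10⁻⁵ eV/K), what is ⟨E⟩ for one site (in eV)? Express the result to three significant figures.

0.0164 eV

k_BT = 8.617×10⁻⁵ × 1000 K = 0.086170 eV.
Eᵢ/kT = 0, 0.90983, 3.0173.
Z = Σ gᵢe^(−Eᵢ/kT) = 6·e^(−0) + 3·e^(−0.90983) + 2·e^(−3.0173) = 6.0000 + 1.2078 + 0.097866 = 7.3057.
⟨E⟩ = Σ Eᵢ gᵢe^(−Eᵢ/kT) / Z = (0·6.0000 + 0.0784·1.2078 + 0.260·0.097866) / 7.3057 = 0.0164 eV.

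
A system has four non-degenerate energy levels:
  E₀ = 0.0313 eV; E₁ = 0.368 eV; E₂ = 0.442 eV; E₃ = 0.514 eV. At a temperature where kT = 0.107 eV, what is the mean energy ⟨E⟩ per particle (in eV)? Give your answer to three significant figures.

Eᵢ/kT = 0.29252, 3.4393, 4.1308, 4.8037.
Z = Σ e^(−Eᵢ/kT) = e^(−0.29252) + e^(−3.4393) + e^(−4.1308) + e^(−4.8037) = 0.74638 + 0.032087 + 0.016070 + 0.0081994 = 0.80274.
⟨E⟩ = Σ Eᵢ e^(−Eᵢ/kT) / Z = (0.0313·0.74638 + 0.368·0.032087 + 0.442·0.016070 + 0.514·0.0081994) / 0.80274 = 0.0579 eV.

0.0579 eV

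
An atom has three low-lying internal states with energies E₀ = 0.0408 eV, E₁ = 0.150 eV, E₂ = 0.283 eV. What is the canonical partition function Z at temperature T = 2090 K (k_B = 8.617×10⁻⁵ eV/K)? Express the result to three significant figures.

Z = 1.44

k_BT = 8.617×10⁻⁵ × 2090 K = 0.18010 eV.
Eᵢ/kT = 0.22654, 0.83287, 1.5713.
Z = Σ e^(−Eᵢ/kT) = e^(−0.22654) + e^(−0.83287) + e^(−1.5713) = 0.79729 + 0.43480 + 0.20777 = 1.4399.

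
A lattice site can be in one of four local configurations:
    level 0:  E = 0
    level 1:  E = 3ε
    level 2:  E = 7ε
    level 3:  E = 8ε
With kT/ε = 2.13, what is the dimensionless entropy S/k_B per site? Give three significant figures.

0.692

Eᵢ/kT = 0, 1.4085, 3.2864, 3.7559.
Z = Σ e^(−Eᵢ/kT) = e^(−0) + e^(−1.4085) + e^(−3.2864) + e^(−3.7559) = 1.0000 + 0.24451 + 0.037388 + 0.023379 = 1.3053.
⟨E⟩ = Σ EᵢPᵢ = 0.90575 ε.
S/k_B = ln Z + ⟨E⟩/kT = ln(1.3053) + 0.90575/2.13 = 0.26643 + 0.42523 = 0.692.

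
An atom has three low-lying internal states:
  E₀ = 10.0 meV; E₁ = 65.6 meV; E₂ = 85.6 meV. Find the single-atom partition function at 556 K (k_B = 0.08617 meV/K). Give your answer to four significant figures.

k_BT = 0.08617 × 556 K = 47.9105 meV.
Eᵢ/kT = 0.208723, 1.36922, 1.78666.
Z = Σ e^(−Eᵢ/kT) = e^(−0.208723) + e^(−1.36922) + e^(−1.78666) = 0.811620 + 0.254305 + 0.167519 = 1.23344.

Z = 1.233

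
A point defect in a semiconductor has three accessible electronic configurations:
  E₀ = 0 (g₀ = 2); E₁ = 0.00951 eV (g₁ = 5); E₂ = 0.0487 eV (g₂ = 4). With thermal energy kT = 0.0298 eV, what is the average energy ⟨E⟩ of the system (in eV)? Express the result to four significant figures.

Eᵢ/kT = 0, 0.319128, 1.63423.
Z = Σ gᵢe^(−Eᵢ/kT) = 2·e^(−0) + 5·e^(−0.319128) + 4·e^(−1.63423) = 2.00000 + 3.63391 + 0.780410 = 6.41432.
⟨E⟩ = Σ Eᵢ gᵢe^(−Eᵢ/kT) / Z = (0·2.00000 + 0.00951·3.63391 + 0.0487·0.780410) / 6.41432 = 0.01131 eV.

0.01131 eV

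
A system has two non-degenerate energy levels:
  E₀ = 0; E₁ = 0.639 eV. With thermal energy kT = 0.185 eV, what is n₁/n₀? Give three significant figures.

0.0316

n₁/n₀ = exp[−(E₁−E₀)/kT] = exp(−(0.639 eV)/(0.185 eV)) = exp(-3.4541) = 0.0316.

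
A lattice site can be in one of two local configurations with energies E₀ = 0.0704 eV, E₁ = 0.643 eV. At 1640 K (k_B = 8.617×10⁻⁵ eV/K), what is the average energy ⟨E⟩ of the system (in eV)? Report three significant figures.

0.0802 eV

k_BT = 8.617×10⁻⁵ × 1640 K = 0.14132 eV.
Eᵢ/kT = 0.49816, 4.5500.
Z = Σ e^(−Eᵢ/kT) = e^(−0.49816) + e^(−4.5500) = 0.60765 + 0.010567 = 0.61822.
⟨E⟩ = Σ Eᵢ e^(−Eᵢ/kT) / Z = (0.0704·0.60765 + 0.643·0.010567) / 0.61822 = 0.0802 eV.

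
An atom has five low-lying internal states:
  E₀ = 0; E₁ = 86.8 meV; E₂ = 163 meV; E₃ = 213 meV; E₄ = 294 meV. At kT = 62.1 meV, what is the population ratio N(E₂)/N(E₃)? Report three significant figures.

n₂/n₃ = exp[−(E₂−E₃)/kT] = exp(−(-50 meV)/(62.1 meV)) = exp(0.80515) = 2.24.

2.24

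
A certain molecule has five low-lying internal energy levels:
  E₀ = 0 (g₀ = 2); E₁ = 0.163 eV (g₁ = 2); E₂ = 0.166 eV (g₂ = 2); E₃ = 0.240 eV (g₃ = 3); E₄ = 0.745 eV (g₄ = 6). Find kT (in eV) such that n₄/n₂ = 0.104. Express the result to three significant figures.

0.172 eV

n₄/n₂ = (g₄/g₂) exp[−(E₄−E₂)/kT] = 0.104.
⇒ (E₄−E₂)/kT = ln((6/2)/0.104) = ln(28.846) = 3.3620.
kT = 0.579 eV / 3.3620 = 0.172 eV.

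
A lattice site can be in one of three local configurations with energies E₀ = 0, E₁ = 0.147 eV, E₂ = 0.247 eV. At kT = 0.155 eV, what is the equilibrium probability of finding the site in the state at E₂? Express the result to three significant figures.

0.128

Eᵢ/kT = 0, 0.94839, 1.5935.
Z = Σ e^(−Eᵢ/kT) = e^(−0) + e^(−0.94839) + e^(−1.5935) = 1.0000 + 0.38736 + 0.20321 = 1.5906.
P₂ = e^(−E₂/kT) / Z = 0.20321/1.5906 = 0.128.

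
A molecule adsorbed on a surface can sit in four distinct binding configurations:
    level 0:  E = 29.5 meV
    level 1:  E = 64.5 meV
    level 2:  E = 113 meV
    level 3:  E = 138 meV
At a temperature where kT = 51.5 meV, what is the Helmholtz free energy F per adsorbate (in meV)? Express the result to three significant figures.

Eᵢ/kT = 0.57282, 1.2524, 2.1942, 2.6796.
Z = Σ e^(−Eᵢ/kT) = e^(−0.57282) + e^(−1.2524) + e^(−2.1942) + e^(−2.6796) = 0.56393 + 0.28582 + 0.11145 + 0.068591 = 1.0298.
F = −kT ln Z = −51.5 × ln(1.0298) = −51.5 × 0.029365 = -1.51 meV.

-1.51 meV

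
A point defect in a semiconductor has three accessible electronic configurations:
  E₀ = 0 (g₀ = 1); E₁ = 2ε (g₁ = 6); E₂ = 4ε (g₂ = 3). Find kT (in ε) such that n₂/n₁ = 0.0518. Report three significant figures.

n₂/n₁ = (g₂/g₁) exp[−(E₂−E₁)/kT] = 0.0518.
⇒ (E₂−E₁)/kT = ln((3/6)/0.0518) = ln(9.6525) = 2.2672.
kT = 2ε / 2.2672 = 0.882 ε.

0.882 ε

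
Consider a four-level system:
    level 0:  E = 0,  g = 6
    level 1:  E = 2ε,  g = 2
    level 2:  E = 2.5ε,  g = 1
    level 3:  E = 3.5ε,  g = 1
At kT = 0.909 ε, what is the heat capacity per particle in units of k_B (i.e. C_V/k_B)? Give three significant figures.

Eᵢ/kT = 0, 2.2002, 2.7503, 3.8504.
Z = Σ gᵢe^(−Eᵢ/kT) = 6·e^(−0) + 2·e^(−2.2002) + 1·e^(−2.7503) + 1·e^(−3.8504) = 6.0000 + 0.22156 + 0.063909 + 0.021271 = 6.3067.
⟨E⟩ = 0.10740 ε, ⟨E²⟩ = 0.24517 ε².
C_V/k_B = (⟨E²⟩ − ⟨E⟩²)/(kT)² = (0.24517 − 0.011535)/0.82628 = 0.283.

0.283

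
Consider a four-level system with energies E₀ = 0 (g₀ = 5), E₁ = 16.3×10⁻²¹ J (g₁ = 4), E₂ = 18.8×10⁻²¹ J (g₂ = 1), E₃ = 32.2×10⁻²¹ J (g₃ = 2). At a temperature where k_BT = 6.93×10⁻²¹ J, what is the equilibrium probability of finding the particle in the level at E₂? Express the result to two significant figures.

0.012

Eᵢ/kT = 0, 2.352, 2.713, 4.646.
Z = Σ gᵢe^(−Eᵢ/kT) = 5·e^(−0) + 4·e^(−2.352) + 1·e^(−2.713) + 2·e^(−4.646) = 5.000 + 0.3807 + 0.06634 + 0.01920 = 5.466.
P₂ = g₂ e^(−E₂/kT) / Z = 0.06634/5.466 = 0.012.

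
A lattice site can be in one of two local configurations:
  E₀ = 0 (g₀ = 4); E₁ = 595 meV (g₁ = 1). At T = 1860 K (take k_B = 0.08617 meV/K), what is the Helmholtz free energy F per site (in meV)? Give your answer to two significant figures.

k_BT = 0.08617 × 1860 K = 160.3 meV.
Eᵢ/kT = 0, 3.712.
Z = Σ gᵢe^(−Eᵢ/kT) = 4·e^(−0) + 1·e^(−3.712) = 4.000 + 0.02443 = 4.024.
F = −kT ln Z = −160.3 × ln(4.024) = −160.3 × 1.392 = -220 meV.

-220 meV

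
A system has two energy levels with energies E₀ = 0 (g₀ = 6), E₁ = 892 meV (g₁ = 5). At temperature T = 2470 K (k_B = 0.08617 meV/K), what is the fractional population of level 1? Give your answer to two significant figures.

k_BT = 0.08617 × 2470 K = 212.8 meV.
Eᵢ/kT = 0, 4.192.
Z = Σ gᵢe^(−Eᵢ/kT) = 6·e^(−0) + 5·e^(−4.192) = 6.000 + 0.07558 = 6.076.
P₁ = g₁ e^(−E₁/kT) / Z = 0.07558/6.076 = 0.012.

0.012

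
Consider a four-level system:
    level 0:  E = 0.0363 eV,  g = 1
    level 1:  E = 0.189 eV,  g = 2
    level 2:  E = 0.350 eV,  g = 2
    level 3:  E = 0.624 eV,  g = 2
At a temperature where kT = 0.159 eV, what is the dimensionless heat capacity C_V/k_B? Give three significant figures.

0.687

Eᵢ/kT = 0.22830, 1.1887, 2.2013, 3.9245.
Z = Σ gᵢe^(−Eᵢ/kT) = 1·e^(−0.22830) + 2·e^(−1.1887) + 2·e^(−2.2013) + 2·e^(−3.9245) = 0.79589 + 0.60923 + 0.22132 + 0.039504 = 1.6659.
⟨E⟩ = 0.14776 eV, ⟨E²⟩ = 0.039201 eV².
C_V/k_B = (⟨E²⟩ − ⟨E⟩²)/(kT)² = (0.039201 − 0.021833)/0.025281 = 0.687.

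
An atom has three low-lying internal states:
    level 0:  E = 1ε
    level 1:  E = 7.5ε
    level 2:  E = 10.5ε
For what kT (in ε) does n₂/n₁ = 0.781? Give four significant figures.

12.14 ε

n₂/n₁ = exp[−(E₂−E₁)/kT] = 0.781.
⇒ (E₂−E₁)/kT = ln(1/0.781) = ln(1.28041) = 0.247180.
kT = 3.0ε / 0.247180 = 12.14 ε.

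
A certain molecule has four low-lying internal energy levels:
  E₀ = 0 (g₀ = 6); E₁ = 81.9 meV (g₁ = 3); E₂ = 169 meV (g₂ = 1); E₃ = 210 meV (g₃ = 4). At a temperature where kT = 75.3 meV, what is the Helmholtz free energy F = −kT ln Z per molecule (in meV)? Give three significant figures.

-150 meV

Eᵢ/kT = 0, 1.0876, 2.2444, 2.7888.
Z = Σ gᵢe^(−Eᵢ/kT) = 6·e^(−0) + 3·e^(−1.0876) + 1·e^(−2.2444) + 4·e^(−2.7888) = 6.0000 + 1.0111 + 0.10599 + 0.24598 = 7.3631.
F = −kT ln Z = −75.3 × ln(7.3631) = −75.3 × 1.9965 = -150 meV.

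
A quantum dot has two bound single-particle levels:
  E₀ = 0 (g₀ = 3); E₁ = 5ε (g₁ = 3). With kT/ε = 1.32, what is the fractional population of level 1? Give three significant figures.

Eᵢ/kT = 0, 3.7879.
Z = Σ gᵢe^(−Eᵢ/kT) = 3·e^(−0) + 3·e^(−3.7879) = 3.0000 + 0.067929 = 3.0679.
P₁ = g₁ e^(−E₁/kT) / Z = 0.067929/3.0679 = 0.0221.

0.0221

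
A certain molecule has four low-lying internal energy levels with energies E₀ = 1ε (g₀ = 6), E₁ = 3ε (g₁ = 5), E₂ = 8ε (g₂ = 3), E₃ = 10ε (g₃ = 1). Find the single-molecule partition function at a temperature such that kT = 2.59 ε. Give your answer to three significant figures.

Eᵢ/kT = 0.38610, 1.1583, 3.0888, 3.8610.
Z = Σ gᵢe^(−Eᵢ/kT) = 6·e^(−0.38610) + 5·e^(−1.1583) + 3·e^(−3.0888) + 1·e^(−3.8610) = 4.0782 + 1.5701 + 0.13667 + 0.021047 = 5.8060.

Z = 5.81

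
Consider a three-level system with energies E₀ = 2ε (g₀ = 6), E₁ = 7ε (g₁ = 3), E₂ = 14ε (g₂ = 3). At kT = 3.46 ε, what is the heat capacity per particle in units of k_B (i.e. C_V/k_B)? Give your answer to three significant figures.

Eᵢ/kT = 0.57803, 2.0231, 4.0462.
Z = Σ gᵢe^(−Eᵢ/kT) = 6·e^(−0.57803) + 3·e^(−2.0231) + 3·e^(−4.0462) = 3.3660 + 0.39673 + 0.052466 = 3.8152.
⟨E⟩ = 2.6850 ε, ⟨E²⟩ = 11.320 ε².
C_V/k_B = (⟨E²⟩ − ⟨E⟩²)/(kT)² = (11.320 − 7.2092)/11.972 = 0.343.

0.343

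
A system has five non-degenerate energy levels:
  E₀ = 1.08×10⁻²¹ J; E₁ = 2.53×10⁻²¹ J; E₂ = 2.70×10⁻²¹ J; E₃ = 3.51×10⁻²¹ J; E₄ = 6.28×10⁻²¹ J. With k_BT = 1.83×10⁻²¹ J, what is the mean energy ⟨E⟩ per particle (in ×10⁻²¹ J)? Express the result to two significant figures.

2.1 ×10⁻²¹ J

Eᵢ/kT = 0.5902, 1.383, 1.475, 1.918, 3.432.
Z = Σ e^(−Eᵢ/kT) = e^(−0.5902) + e^(−1.383) + e^(−1.475) + e^(−1.918) + e^(−3.432) = 0.5542 + 0.2508 + 0.2288 + 0.1469 + 0.03232 = 1.213.
⟨E⟩ = Σ Eᵢ e^(−Eᵢ/kT) / Z = (1.08·0.5542 + 2.53·0.2508 + 2.70·0.2288 + 3.51·0.1469 + 6.28·0.03232) / 1.213 = 2.1 ×10⁻²¹ J.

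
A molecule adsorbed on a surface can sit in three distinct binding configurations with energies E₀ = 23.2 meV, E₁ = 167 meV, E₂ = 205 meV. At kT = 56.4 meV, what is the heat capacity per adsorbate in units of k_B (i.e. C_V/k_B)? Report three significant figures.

Eᵢ/kT = 0.41135, 2.9610, 3.6348.
Z = Σ e^(−Eᵢ/kT) = e^(−0.41135) + e^(−2.9610) + e^(−3.6348) = 0.66275 + 0.051767 + 0.026389 = 0.74091.
⟨E⟩ = 39.722 meV, ⟨E²⟩ = 3926.9 meV².
C_V/k_B = (⟨E²⟩ − ⟨E⟩²)/(kT)² = (3926.9 − 1577.8)/3181.0 = 0.738.

0.738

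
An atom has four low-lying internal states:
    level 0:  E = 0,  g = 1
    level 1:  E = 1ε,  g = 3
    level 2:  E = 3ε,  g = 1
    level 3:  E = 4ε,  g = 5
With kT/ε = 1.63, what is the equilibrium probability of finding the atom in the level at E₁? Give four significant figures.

0.5056

Eᵢ/kT = 0, 0.613497, 1.84049, 2.45399.
Z = Σ gᵢe^(−Eᵢ/kT) = 1·e^(−0) + 3·e^(−0.613497) + 1·e^(−1.84049) + 5·e^(−2.45399) = 1.00000 + 1.62436 + 0.158740 + 0.429750 = 3.21285.
P₁ = g₁ e^(−E₁/kT) / Z = 1.62436/3.21285 = 0.5056.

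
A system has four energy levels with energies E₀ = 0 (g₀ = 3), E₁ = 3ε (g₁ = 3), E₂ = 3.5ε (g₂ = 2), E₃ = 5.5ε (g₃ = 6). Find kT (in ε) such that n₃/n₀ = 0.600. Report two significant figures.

n₃/n₀ = (g₃/g₀) exp[−(E₃−E₀)/kT] = 0.600.
⇒ (E₃−E₀)/kT = ln((6/3)/0.600) = ln(3.333) = 1.204.
kT = 5.5ε / 1.204 = 4.6 ε.

4.6 ε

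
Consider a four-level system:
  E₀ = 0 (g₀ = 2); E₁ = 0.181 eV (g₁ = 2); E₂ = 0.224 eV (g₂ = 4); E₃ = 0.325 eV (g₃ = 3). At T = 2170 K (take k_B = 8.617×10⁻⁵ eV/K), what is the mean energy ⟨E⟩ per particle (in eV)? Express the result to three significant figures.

k_BT = 8.617×10⁻⁵ × 2170 K = 0.18699 eV.
Eᵢ/kT = 0, 0.96797, 1.1979, 1.7381.
Z = Σ gᵢe^(−Eᵢ/kT) = 2·e^(−0) + 2·e^(−0.96797) + 4·e^(−1.1979) + 3·e^(−1.7381) = 2.0000 + 0.75971 + 1.2073 + 0.52756 = 4.4946.
⟨E⟩ = Σ Eᵢ gᵢe^(−Eᵢ/kT) / Z = (0·2.0000 + 0.181·0.75971 + 0.224·1.2073 + 0.325·0.52756) / 4.4946 = 0.129 eV.

0.129 eV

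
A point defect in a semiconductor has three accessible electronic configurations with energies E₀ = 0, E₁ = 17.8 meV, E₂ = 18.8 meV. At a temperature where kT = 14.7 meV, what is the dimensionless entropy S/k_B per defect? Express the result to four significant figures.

Eᵢ/kT = 0, 1.21088, 1.27891.
Z = Σ e^(−Eᵢ/kT) = e^(−0) + e^(−1.21088) + e^(−1.27891) = 1.00000 + 0.297935 + 0.278341 = 1.57628.
⟨E⟩ = Σ EᵢPᵢ = 6.68413 meV.
S/k_B = ln Z + ⟨E⟩/kT = ln(1.57628) + 6.68413/14.7 = 0.455068 + 0.454703 = 0.9098.

0.9098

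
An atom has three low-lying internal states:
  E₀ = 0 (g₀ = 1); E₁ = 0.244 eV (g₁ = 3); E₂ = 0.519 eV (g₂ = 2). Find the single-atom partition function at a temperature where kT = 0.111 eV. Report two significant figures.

Eᵢ/kT = 0, 2.198, 4.676.
Z = Σ gᵢe^(−Eᵢ/kT) = 1·e^(−0) + 3·e^(−2.198) + 2·e^(−4.676) = 1.000 + 0.3331 + 0.01863 = 1.352.

Z = 1.4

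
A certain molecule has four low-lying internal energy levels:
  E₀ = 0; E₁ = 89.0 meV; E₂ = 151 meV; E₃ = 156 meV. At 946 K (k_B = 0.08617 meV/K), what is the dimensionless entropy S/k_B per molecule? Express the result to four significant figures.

k_BT = 0.08617 × 946 K = 81.5168 meV.
Eᵢ/kT = 0, 1.09180, 1.85238, 1.91372.
Z = Σ e^(−Eᵢ/kT) = e^(−0) + e^(−1.09180) + e^(−1.85238) + e^(−1.91372) = 1.00000 + 0.335612 + 0.156863 + 0.147531 = 1.64001.
⟨E⟩ = Σ EᵢPᵢ = 46.6891 meV.
S/k_B = ln Z + ⟨E⟩/kT = ln(1.64001) + 46.6891/81.5168 = 0.494702 + 0.572754 = 1.067.

1.067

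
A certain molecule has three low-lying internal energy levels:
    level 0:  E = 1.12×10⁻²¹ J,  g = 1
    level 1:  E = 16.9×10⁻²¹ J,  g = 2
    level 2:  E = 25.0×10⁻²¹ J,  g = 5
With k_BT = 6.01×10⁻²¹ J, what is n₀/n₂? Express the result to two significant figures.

11

n₀/n₂ = (g₀/g₂) exp[−(E₀−E₂)/kT] = (1/5) × exp(−(-23.88 ×10⁻²¹ J)/(6.01 ×10⁻²¹ J)) = (1/5) × exp(3.973) = 11.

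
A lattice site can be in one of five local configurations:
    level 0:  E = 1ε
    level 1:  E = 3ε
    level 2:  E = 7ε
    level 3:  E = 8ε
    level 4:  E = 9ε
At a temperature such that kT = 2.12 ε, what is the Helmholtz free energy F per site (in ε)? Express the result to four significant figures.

Eᵢ/kT = 0.471698, 1.41509, 3.30189, 3.77358, 4.24528.
Z = Σ e^(−Eᵢ/kT) = e^(−0.471698) + e^(−1.41509) + e^(−3.30189) + e^(−3.77358) + e^(−4.24528) = 0.623942 + 0.242904 + 0.0368135 + 0.0229697 + 0.0143317 = 0.940961.
F = −kT ln Z = −2.12 × ln(0.940961) = −2.12 × -0.0608536 = 0.1290 ε.

0.1290 ε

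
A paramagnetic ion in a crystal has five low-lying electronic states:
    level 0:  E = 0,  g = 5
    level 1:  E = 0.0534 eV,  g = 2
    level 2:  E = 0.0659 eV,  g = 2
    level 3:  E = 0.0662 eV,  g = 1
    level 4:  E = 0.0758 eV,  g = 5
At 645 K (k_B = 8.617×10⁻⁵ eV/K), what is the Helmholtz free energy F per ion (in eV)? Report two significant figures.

-0.12 eV

k_BT = 8.617×10⁻⁵ × 645 K = 0.05558 eV.
Eᵢ/kT = 0, 0.9608, 1.186, 1.191, 1.364.
Z = Σ gᵢe^(−Eᵢ/kT) = 5·e^(−0) + 2·e^(−0.9608) + 2·e^(−1.186) + 1·e^(−1.191) + 5·e^(−1.364) = 5.000 + 0.7652 + 0.6109 + 0.3039 + 1.278 = 7.958.
F = −kT ln Z = −0.05558 × ln(7.958) = −0.05558 × 2.074 = -0.12 eV.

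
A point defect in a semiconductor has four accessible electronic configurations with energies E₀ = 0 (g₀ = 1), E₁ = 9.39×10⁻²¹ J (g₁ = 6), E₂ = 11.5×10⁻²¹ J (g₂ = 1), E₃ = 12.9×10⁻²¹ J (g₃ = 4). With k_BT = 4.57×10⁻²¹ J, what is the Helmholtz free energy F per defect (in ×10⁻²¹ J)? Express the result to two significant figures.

Eᵢ/kT = 0, 2.055, 2.516, 2.823.
Z = Σ gᵢe^(−Eᵢ/kT) = 1·e^(−0) + 6·e^(−2.055) + 1·e^(−2.516) + 4·e^(−2.823) = 1.000 + 0.7686 + 0.08078 + 0.2377 = 2.087.
F = −kT ln Z = −4.57 × ln(2.087) = −4.57 × 0.7357 = -3.4 ×10⁻²¹ J.

-3.4 ×10⁻²¹ J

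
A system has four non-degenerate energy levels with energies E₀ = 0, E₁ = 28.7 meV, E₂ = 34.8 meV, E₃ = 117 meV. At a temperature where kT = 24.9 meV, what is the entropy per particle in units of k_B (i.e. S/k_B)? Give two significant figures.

0.93

Eᵢ/kT = 0, 1.153, 1.398, 4.699.
Z = Σ e^(−Eᵢ/kT) = e^(−0) + e^(−1.153) + e^(−1.398) + e^(−4.699) = 1.000 + 0.3157 + 0.2471 + 0.009104 = 1.572.
⟨E⟩ = Σ EᵢPᵢ = 11.91 meV.
S/k_B = ln Z + ⟨E⟩/kT = ln(1.572) + 11.91/24.9 = 0.4523 + 0.4783 = 0.93.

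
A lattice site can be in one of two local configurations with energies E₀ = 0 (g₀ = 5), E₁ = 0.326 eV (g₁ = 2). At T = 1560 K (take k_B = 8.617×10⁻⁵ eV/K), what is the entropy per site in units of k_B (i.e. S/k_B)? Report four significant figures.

1.727

k_BT = 8.617×10⁻⁵ × 1560 K = 0.134425 eV.
Eᵢ/kT = 0, 2.42514.
Z = Σ gᵢe^(−Eᵢ/kT) = 5·e^(−0) + 2·e^(−2.42514) = 5.00000 + 0.176931 = 5.17693.
⟨E⟩ = Σ EᵢPᵢ = 0.0111416 eV.
S/k_B = ln Z + ⟨E⟩/kT = ln(5.17693) + 0.0111416/0.134425 = 1.64421 + 0.0828834 = 1.727.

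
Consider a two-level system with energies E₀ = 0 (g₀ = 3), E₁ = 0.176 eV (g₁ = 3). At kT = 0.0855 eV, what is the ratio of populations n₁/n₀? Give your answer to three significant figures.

n₁/n₀ = (g₁/g₀) exp[−(E₁−E₀)/kT] = (3/3) × exp(−(0.176 eV)/(0.0855 eV)) = (3/3) × exp(-2.0585) = 0.128.

0.128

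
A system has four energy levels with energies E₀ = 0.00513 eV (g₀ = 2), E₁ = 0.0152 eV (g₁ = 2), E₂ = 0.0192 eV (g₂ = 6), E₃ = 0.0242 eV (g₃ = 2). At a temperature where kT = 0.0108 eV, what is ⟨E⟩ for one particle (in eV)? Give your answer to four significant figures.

Eᵢ/kT = 0.475000, 1.40741, 1.77778, 2.24074.
Z = Σ gᵢe^(−Eᵢ/kT) = 2·e^(−0.475000) + 2·e^(−1.40741) + 6·e^(−1.77778) + 2·e^(−2.24074) = 1.24377 + 0.489553 + 1.01408 + 0.212760 = 2.96016.
⟨E⟩ = Σ Eᵢ gᵢe^(−Eᵢ/kT) / Z = (0.00513·1.24377 + 0.0152·0.489553 + 0.0192·1.01408 + 0.0242·0.212760) / 2.96016 = 0.01299 eV.

0.01299 eV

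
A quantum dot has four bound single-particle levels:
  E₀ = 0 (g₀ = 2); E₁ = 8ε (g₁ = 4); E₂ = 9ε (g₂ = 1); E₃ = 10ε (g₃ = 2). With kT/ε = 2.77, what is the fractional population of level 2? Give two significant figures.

0.017

Eᵢ/kT = 0, 2.888, 3.249, 3.610.
Z = Σ gᵢe^(−Eᵢ/kT) = 2·e^(−0) + 4·e^(−2.888) + 1·e^(−3.249) + 2·e^(−3.610) = 2.000 + 0.2227 + 0.03881 + 0.05410 = 2.316.
P₂ = g₂ e^(−E₂/kT) / Z = 0.03881/2.316 = 0.017.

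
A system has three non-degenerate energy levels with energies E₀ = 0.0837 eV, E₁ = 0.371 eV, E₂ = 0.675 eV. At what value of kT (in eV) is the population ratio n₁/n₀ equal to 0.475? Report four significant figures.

0.3859 eV

n₁/n₀ = exp[−(E₁−E₀)/kT] = 0.475.
⇒ (E₁−E₀)/kT = ln(1/0.475) = ln(2.10526) = 0.744439.
kT = 0.2873 eV / 0.744439 = 0.3859 eV.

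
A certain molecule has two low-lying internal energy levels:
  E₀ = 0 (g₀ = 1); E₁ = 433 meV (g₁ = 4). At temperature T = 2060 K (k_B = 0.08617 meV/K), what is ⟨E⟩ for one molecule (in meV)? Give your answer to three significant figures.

112 meV

k_BT = 0.08617 × 2060 K = 177.51 meV.
Eᵢ/kT = 0, 2.4393.
Z = Σ gᵢe^(−Eᵢ/kT) = 1·e^(−0) + 4·e^(−2.4393) = 1.0000 + 0.34889 = 1.3489.
⟨E⟩ = Σ Eᵢ gᵢe^(−Eᵢ/kT) / Z = (0·1.0000 + 433·0.34889) / 1.3489 = 112 meV.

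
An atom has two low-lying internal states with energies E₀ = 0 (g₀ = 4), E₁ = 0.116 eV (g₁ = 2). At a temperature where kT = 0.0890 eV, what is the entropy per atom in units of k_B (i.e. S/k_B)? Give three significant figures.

1.67

Eᵢ/kT = 0, 1.3034.
Z = Σ gᵢe^(−Eᵢ/kT) = 4·e^(−0) + 2·e^(−1.3034) = 4.0000 + 0.54321 = 4.5432.
⟨E⟩ = Σ EᵢPᵢ = 0.013870 eV.
S/k_B = ln Z + ⟨E⟩/kT = ln(4.5432) + 0.013870/0.0890 = 1.5136 + 0.15584 = 1.67.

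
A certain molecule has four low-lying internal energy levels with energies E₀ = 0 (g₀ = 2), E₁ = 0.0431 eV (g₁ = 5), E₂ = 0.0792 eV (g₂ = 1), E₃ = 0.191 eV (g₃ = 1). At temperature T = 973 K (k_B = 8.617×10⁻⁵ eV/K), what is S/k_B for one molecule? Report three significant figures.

k_BT = 8.617×10⁻⁵ × 973 K = 0.083843 eV.
Eᵢ/kT = 0, 0.51406, 0.94462, 2.2781.
Z = Σ gᵢe^(−Eᵢ/kT) = 2·e^(−0) + 5·e^(−0.51406) + 1·e^(−0.94462) + 1·e^(−2.2781) = 2.0000 + 2.9903 + 0.38883 + 0.10248 = 5.4816.
⟨E⟩ = Σ EᵢPᵢ = 0.032700 eV.
S/k_B = ln Z + ⟨E⟩/kT = ln(5.4816) + 0.032700/0.083843 = 1.7014 + 0.39001 = 2.09.

2.09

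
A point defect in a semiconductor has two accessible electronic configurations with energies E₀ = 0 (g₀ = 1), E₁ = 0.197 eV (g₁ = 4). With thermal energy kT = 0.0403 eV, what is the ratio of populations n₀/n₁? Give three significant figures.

33.2

n₀/n₁ = (g₀/g₁) exp[−(E₀−E₁)/kT] = (1/4) × exp(−(-0.197 eV)/(0.0403 eV)) = (1/4) × exp(4.8883) = 33.2.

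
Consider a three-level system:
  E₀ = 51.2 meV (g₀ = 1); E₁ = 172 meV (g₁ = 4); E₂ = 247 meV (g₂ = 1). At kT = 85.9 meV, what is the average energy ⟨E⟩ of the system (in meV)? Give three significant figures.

118 meV

Eᵢ/kT = 0.59604, 2.0023, 2.8754.
Z = Σ gᵢe^(−Eᵢ/kT) = 1·e^(−0.59604) + 4·e^(−2.0023) + 1·e^(−2.8754) = 0.55099 + 0.54010 + 0.056394 = 1.1475.
⟨E⟩ = Σ Eᵢ gᵢe^(−Eᵢ/kT) / Z = (51.2·0.55099 + 172·0.54010 + 247·0.056394) / 1.1475 = 118 meV.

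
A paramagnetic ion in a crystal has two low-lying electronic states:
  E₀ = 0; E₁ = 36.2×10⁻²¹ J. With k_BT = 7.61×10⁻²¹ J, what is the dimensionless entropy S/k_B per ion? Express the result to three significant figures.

Eᵢ/kT = 0, 4.7569.
Z = Σ e^(−Eᵢ/kT) = e^(−0) + e^(−4.7569) = 1.0000 + 0.0085922 = 1.0086.
⟨E⟩ = Σ EᵢPᵢ = 0.30839 ×10⁻²¹ J.
S/k_B = ln Z + ⟨E⟩/kT = ln(1.0086) + 0.30839/7.61 = 0.0085632 + 0.040524 = 0.0491.

0.0491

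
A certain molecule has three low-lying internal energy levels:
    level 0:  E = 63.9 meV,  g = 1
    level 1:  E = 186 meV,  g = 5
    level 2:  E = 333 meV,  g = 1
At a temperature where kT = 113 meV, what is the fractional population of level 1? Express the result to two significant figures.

Eᵢ/kT = 0.5655, 1.646, 2.947.
Z = Σ gᵢe^(−Eᵢ/kT) = 1·e^(−0.5655) + 5·e^(−1.646) + 1·e^(−2.947) = 0.5681 + 0.9641 + 0.05250 = 1.585.
P₁ = g₁ e^(−E₁/kT) / Z = 0.9641/1.585 = 0.61.

0.61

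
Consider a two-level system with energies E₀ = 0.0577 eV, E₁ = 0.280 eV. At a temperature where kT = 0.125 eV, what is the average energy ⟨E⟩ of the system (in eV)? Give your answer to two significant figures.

Eᵢ/kT = 0.4616, 2.240.
Z = Σ e^(−Eᵢ/kT) = e^(−0.4616) + e^(−2.240) = 0.6303 + 0.1065 = 0.7368.
⟨E⟩ = Σ Eᵢ e^(−Eᵢ/kT) / Z = (0.0577·0.6303 + 0.280·0.1065) / 0.7368 = 0.090 eV.

0.090 eV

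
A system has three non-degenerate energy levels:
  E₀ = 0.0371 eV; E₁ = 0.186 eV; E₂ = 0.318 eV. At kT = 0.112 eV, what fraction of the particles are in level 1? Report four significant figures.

0.1966

Eᵢ/kT = 0.331250, 1.66071, 2.83929.
Z = Σ e^(−Eᵢ/kT) = e^(−0.331250) + e^(−1.66071) + e^(−2.83929) = 0.718026 + 0.190004 + 0.0584672 = 0.966497.
P₁ = e^(−E₁/kT) / Z = 0.190004/0.966497 = 0.1966.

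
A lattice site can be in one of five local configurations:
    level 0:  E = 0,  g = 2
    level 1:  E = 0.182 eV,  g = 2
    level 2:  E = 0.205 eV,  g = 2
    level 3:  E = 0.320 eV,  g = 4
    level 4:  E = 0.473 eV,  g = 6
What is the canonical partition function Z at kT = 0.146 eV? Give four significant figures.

Z = 3.748

Eᵢ/kT = 0, 1.24658, 1.40411, 2.19178, 3.23973.
Z = Σ gᵢe^(−Eᵢ/kT) = 2·e^(−0) + 2·e^(−1.24658) + 2·e^(−1.40411) + 4·e^(−2.19178) + 6·e^(−3.23973) = 2.00000 + 0.574973 + 0.491171 + 0.446871 + 0.235047 = 3.74806.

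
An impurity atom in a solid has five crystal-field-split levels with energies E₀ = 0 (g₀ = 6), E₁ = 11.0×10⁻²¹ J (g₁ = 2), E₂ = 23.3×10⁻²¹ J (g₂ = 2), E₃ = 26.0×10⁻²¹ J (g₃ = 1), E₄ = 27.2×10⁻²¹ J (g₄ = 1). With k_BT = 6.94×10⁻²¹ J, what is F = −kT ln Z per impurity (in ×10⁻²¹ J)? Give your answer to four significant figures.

Eᵢ/kT = 0, 1.58501, 3.35735, 3.74640, 3.91931.
Z = Σ gᵢe^(−Eᵢ/kT) = 6·e^(−0) + 2·e^(−1.58501) + 2·e^(−3.35735) + 1·e^(−3.74640) + 1·e^(−3.91931) = 6.00000 + 0.409891 + 0.0696549 + 0.0236026 + 0.0198548 = 6.52300.
F = −kT ln Z = −6.94 × ln(6.52300) = −6.94 × 1.87533 = -13.01 ×10⁻²¹ J.

-13.01 ×10⁻²¹ J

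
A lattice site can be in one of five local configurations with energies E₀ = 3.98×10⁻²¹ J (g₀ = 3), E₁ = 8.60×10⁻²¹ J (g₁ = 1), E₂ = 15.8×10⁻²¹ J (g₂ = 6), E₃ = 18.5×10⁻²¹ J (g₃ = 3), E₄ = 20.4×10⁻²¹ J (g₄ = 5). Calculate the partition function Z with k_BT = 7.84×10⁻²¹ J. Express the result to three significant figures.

Z = 3.59

Eᵢ/kT = 0.50765, 1.0969, 2.0153, 2.3597, 2.6020.
Z = Σ gᵢe^(−Eᵢ/kT) = 3·e^(−0.50765) + 1·e^(−1.0969) + 6·e^(−2.0153) + 3·e^(−2.3597) + 5·e^(−2.6020) = 1.8057 + 0.33390 + 0.79968 + 0.28335 + 0.37063 = 3.5933.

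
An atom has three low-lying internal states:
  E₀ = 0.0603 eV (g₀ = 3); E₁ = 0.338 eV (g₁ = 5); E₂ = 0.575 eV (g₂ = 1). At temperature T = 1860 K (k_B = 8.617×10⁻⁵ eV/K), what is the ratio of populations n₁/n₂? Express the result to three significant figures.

k_BT = 8.617×10⁻⁵ × 1860 K = 0.16028 eV.
n₁/n₂ = (g₁/g₂) exp[−(E₁−E₂)/kT] = (5/1) × exp(−(-0.237 eV)/(0.16028 eV)) = (5/1) × exp(1.4787) = 21.9.

21.9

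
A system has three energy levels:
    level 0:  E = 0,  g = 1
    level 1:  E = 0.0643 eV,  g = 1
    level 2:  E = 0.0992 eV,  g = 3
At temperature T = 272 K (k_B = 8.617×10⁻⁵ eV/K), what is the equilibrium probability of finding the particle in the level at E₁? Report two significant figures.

0.058

k_BT = 8.617×10⁻⁵ × 272 K = 0.02344 eV.
Eᵢ/kT = 0, 2.743, 4.232.
Z = Σ gᵢe^(−Eᵢ/kT) = 1·e^(−0) + 1·e^(−2.743) + 3·e^(−4.232) = 1.000 + 0.06438 + 0.04357 = 1.108.
P₁ = g₁ e^(−E₁/kT) / Z = 0.06438/1.108 = 0.058.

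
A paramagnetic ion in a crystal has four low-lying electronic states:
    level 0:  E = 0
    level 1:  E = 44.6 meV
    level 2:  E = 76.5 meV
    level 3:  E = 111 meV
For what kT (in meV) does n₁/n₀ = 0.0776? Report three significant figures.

17.4 meV

n₁/n₀ = exp[−(E₁−E₀)/kT] = 0.0776.
⇒ (E₁−E₀)/kT = ln(1/0.0776) = ln(12.887) = 2.5562.
kT = 44.6 meV / 2.5562 = 17.4 meV.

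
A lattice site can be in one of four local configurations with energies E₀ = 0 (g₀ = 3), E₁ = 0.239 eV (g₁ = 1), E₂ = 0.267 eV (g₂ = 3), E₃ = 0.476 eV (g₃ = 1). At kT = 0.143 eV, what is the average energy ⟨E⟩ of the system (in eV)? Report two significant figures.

Eᵢ/kT = 0, 1.671, 1.867, 3.329.
Z = Σ gᵢe^(−Eᵢ/kT) = 3·e^(−0) + 1·e^(−1.671) + 3·e^(−1.867) + 1·e^(−3.329) = 3.000 + 0.1881 + 0.4638 + 0.03583 = 3.688.
⟨E⟩ = Σ Eᵢ gᵢe^(−Eᵢ/kT) / Z = (0·3.000 + 0.239·0.1881 + 0.267·0.4638 + 0.476·0.03583) / 3.688 = 0.050 eV.

0.050 eV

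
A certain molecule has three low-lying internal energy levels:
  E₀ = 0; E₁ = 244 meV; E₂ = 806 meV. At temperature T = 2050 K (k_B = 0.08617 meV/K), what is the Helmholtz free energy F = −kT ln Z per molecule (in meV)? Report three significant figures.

k_BT = 0.08617 × 2050 K = 176.65 meV.
Eᵢ/kT = 0, 1.3813, 4.5627.
Z = Σ e^(−Eᵢ/kT) = e^(−0) + e^(−1.3813) + e^(−4.5627) = 1.0000 + 0.25125 + 0.010434 = 1.2617.
F = −kT ln Z = −176.65 × ln(1.2617) = −176.65 × 0.23246 = -41.1 meV.

-41.1 meV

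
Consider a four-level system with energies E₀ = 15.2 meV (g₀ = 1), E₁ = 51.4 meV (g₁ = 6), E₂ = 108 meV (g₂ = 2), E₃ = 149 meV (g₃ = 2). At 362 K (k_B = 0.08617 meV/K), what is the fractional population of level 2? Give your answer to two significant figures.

0.034

k_BT = 0.08617 × 362 K = 31.19 meV.
Eᵢ/kT = 0.4873, 1.648, 3.463, 4.777.
Z = Σ gᵢe^(−Eᵢ/kT) = 1·e^(−0.4873) + 6·e^(−1.648) + 2·e^(−3.463) + 2·e^(−4.777) = 0.6143 + 1.155 + 0.06267 + 0.01684 = 1.849.
P₂ = g₂ e^(−E₂/kT) / Z = 0.06267/1.849 = 0.034.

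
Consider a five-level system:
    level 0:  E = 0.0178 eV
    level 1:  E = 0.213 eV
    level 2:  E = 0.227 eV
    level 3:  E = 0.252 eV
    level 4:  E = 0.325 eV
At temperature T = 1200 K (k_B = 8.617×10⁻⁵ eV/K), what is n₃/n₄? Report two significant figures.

2.0

k_BT = 8.617×10⁻⁵ × 1200 K = 0.1034 eV.
n₃/n₄ = exp[−(E₃−E₄)/kT] = exp(−(-0.073 eV)/(0.1034 eV)) = exp(0.7060) = 2.0.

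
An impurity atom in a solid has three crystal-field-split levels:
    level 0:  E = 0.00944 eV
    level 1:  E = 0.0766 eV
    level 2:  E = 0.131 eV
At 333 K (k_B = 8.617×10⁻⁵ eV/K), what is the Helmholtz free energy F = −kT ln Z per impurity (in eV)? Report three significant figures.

0.00643 eV

k_BT = 8.617×10⁻⁵ × 333 K = 0.028695 eV.
Eᵢ/kT = 0.32898, 2.6695, 4.5653.
Z = Σ e^(−Eᵢ/kT) = e^(−0.32898) + e^(−2.6695) + e^(−4.5653) = 0.71966 + 0.069287 + 0.010407 = 0.79935.
F = −kT ln Z = −0.028695 × ln(0.79935) = −0.028695 × -0.22396 = 0.00643 eV.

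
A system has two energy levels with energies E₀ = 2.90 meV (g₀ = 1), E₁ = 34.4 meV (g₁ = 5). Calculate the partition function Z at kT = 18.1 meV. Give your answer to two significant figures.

Z = 1.6

Eᵢ/kT = 0.1602, 1.901.
Z = Σ gᵢe^(−Eᵢ/kT) = 1·e^(−0.1602) + 5·e^(−1.901) = 0.8520 + 0.7471 = 1.599.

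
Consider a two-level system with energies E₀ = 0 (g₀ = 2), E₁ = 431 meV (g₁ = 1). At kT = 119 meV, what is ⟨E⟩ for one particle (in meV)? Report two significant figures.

Eᵢ/kT = 0, 3.622.
Z = Σ gᵢe^(−Eᵢ/kT) = 2·e^(−0) + 1·e^(−3.622) = 2.000 + 0.02673 = 2.027.
⟨E⟩ = Σ Eᵢ gᵢe^(−Eᵢ/kT) / Z = (0·2.000 + 431·0.02673) / 2.027 = 5.7 meV.

5.7 meV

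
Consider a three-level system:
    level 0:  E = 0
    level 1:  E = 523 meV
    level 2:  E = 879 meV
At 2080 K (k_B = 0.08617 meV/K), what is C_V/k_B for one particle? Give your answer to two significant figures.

k_BT = 0.08617 × 2080 K = 179.2 meV.
Eᵢ/kT = 0, 2.919, 4.905.
Z = Σ e^(−Eᵢ/kT) = e^(−0) + e^(−2.919) + e^(−4.905) = 1.000 + 0.05399 + 0.007409 = 1.061.
⟨E⟩ = 32.75 meV, ⟨E²⟩ = 19310 meV².
C_V/k_B = (⟨E²⟩ − ⟨E⟩²)/(kT)² = (19310 − 1073)/32110 = 0.57.

0.57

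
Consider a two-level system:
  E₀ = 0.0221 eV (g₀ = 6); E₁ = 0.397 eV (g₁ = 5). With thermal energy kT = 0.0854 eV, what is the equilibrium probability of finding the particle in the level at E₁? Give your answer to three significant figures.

Eᵢ/kT = 0.25878, 4.6487.
Z = Σ gᵢe^(−Eᵢ/kT) = 6·e^(−0.25878) + 5·e^(−4.6487) = 4.6320 + 0.047870 = 4.6799.
P₁ = g₁ e^(−E₁/kT) / Z = 0.047870/4.6799 = 0.0102.

0.0102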